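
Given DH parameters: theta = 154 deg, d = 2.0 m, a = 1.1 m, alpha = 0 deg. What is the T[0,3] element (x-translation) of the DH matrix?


T[0,3] = a * cos(theta)
= 1.1 * cos(154 deg)
= 1.1 * -0.8988
= -0.9887


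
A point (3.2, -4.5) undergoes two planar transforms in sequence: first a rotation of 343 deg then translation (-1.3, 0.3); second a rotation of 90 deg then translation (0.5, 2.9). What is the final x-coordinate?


After transform 1:
x1 = cos(343)*3.2 - sin(343)*-4.5 + -1.3 = 0.4445
y1 = sin(343)*3.2 + cos(343)*-4.5 + 0.3 = -4.939
After transform 2:
x2 = cos(90)*0.4445 - sin(90)*-4.939 + 0.5
= 5.439


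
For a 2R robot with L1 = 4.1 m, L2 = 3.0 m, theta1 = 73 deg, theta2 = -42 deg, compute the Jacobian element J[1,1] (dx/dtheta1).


J[1,1] = -L1*sin(t1) - L2*sin(t1+t2)
= -4.1*sin(73) - 3.0*sin(31)
= -5.466


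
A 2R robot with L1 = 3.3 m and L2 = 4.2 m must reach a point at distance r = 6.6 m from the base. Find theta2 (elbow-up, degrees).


cos(theta2) = (r^2 - L1^2 - L2^2) / (2*L1*L2)
cos(theta2) = (43.56 - 10.89 - 17.64) / 27.72
cos(theta2) = 0.542208
theta2 = 57.1659 degrees


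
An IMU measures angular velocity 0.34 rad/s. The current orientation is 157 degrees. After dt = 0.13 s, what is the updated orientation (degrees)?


delta_theta = w * dt = 0.34 * 0.13 = 0.0442 rad
= 2.5325 deg
theta_new = 157 + 2.5325 = 159.5325 deg


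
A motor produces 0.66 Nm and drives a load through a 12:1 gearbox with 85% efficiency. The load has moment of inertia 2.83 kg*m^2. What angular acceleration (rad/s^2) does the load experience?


tau_out = tau_motor * N * eta
= 0.66 * 12 * 0.85 = 6.732 Nm
alpha = tau_out / I = 6.732 / 2.83
= 2.3788 rad/s^2


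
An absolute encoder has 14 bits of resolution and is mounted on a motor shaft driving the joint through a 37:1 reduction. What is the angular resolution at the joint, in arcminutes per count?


counts = 2^14 = 16384
effective counts at joint = 16384 * 37 = 606208
resolution = 360*60 / 606208
= 0.0356 arcmin/count


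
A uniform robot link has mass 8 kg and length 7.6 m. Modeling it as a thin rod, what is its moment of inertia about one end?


I = (1/3) * m * L^2
= (1/3) * 8 * 7.6^2
= 0.333333 * 8 * 57.76
= 154.0267 kg*m^2


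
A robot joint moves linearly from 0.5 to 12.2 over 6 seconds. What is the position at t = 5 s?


s = t/T = 5/6 = 0.8333
p(t) = p0 + (pf-p0)*s
= 0.5 + (12.2 - 0.5) * 0.8333
= 10.25


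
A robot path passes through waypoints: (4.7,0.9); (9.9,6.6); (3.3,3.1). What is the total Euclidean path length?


Segment lengths:
  seg1 = sqrt((5.2)^2 + (5.7)^2) = 7.7156
  seg2 = sqrt((-6.6)^2 + (-3.5)^2) = 7.4706
Total = 15.1862


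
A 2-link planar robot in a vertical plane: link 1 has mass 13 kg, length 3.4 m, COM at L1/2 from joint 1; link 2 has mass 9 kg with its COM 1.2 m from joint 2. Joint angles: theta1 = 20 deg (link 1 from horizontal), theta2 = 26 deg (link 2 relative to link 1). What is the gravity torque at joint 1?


Horizontal distance from joint 1 to link-1 COM:
  x_c1 = (L1/2)*cos(t1) = 1.7 * 0.9397 = 1.5975 m
Horizontal distance from joint 1 to link-2 COM:
  x_c2 = L1*cos(t1) + Lc2*cos(t1+t2)
       = 3.4*0.9397 + 1.2*0.6947 = 4.0285 m
tau1 = m1*g*x_c1 + m2*g*x_c2
     = 13*9.81*1.5975 + 9*9.81*4.0285
     = 203.7263 + 355.6802
     = 559.4065 Nm


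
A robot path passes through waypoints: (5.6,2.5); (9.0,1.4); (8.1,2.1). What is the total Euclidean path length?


Segment lengths:
  seg1 = sqrt((3.4)^2 + (-1.1)^2) = 3.5735
  seg2 = sqrt((-0.9)^2 + (0.7)^2) = 1.1402
Total = 4.7137


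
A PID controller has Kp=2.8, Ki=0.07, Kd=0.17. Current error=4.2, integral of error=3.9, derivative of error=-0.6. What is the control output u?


u = Kp*e + Ki*int(e) + Kd*de/dt
= 2.8*4.2 + 0.07*3.9 + 0.17*(-0.6)
= 11.76 + 0.273 + -0.102
= 11.931


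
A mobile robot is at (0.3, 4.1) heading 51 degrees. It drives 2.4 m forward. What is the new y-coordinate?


y_new = y0 + d*sin(theta)
= 4.1 + 2.4*sin(51)
= 4.1 + 1.8652
= 5.9652


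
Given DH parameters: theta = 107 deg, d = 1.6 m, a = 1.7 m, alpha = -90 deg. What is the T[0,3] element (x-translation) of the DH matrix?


T[0,3] = a * cos(theta)
= 1.7 * cos(107 deg)
= 1.7 * -0.2924
= -0.497


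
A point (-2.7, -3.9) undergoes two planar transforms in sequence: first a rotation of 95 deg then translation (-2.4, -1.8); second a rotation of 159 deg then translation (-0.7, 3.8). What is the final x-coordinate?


After transform 1:
x1 = cos(95)*-2.7 - sin(95)*-3.9 + -2.4 = 1.7205
y1 = sin(95)*-2.7 + cos(95)*-3.9 + -1.8 = -4.1498
After transform 2:
x2 = cos(159)*1.7205 - sin(159)*-4.1498 + -0.7
= -0.819


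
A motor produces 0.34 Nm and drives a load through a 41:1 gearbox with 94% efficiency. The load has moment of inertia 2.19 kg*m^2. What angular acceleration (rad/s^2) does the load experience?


tau_out = tau_motor * N * eta
= 0.34 * 41 * 0.94 = 13.1036 Nm
alpha = tau_out / I = 13.1036 / 2.19
= 5.9834 rad/s^2


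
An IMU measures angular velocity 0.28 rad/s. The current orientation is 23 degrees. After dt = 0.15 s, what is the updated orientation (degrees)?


delta_theta = w * dt = 0.28 * 0.15 = 0.042 rad
= 2.4064 deg
theta_new = 23 + 2.4064 = 25.4064 deg


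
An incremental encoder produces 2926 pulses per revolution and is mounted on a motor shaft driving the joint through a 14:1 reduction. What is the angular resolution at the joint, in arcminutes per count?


counts per rev = 2926
effective counts at joint = 2926 * 14 = 40964
resolution = 360*60 / 40964
= 0.5273 arcmin/count


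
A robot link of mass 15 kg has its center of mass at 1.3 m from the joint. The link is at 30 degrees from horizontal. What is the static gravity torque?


tau = m*g*L*cos(angle)
= 15 * 9.81 * 1.3 * cos(30 deg)
= 15 * 9.81 * 1.3 * 0.866
= 165.6663 Nm


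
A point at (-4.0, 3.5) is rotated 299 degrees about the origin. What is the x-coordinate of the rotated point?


x' = x*cos(theta) - y*sin(theta)
cos(299 deg) = 0.4848, sin(299 deg) = -0.8746
x' = -4.0 * 0.4848 - 3.5 * -0.8746
= -1.9392 - -3.0612
= 1.1219


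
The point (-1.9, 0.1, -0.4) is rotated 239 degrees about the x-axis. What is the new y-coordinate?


Rotation about x-axis: y' = y*cos(theta) - z*sin(theta)
= 0.1 * -0.515 - -0.4 * -0.8572
= -0.3944


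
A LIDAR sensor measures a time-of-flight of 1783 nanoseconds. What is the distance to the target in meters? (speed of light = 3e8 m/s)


tof = 1783 ns = 1.783e-06 s
dist = c * tof / 2
= 3e8 * 1.783e-06 / 2
= 267.45 m


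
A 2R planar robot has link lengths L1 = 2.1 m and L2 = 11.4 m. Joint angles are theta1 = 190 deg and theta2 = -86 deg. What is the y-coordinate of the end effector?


Convert angles to radians: theta1 = 3.3161, theta2 = -1.501
y = L1*sin(theta1) + L2*sin(theta1+theta2)
y = -0.3647 + 11.0614
y = 10.6967


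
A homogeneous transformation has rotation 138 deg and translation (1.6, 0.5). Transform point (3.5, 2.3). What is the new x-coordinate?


x' = cos(theta)*px - sin(theta)*py + tx
= -0.7431*3.5 - 0.6691*2.3 + 1.6
= -2.54


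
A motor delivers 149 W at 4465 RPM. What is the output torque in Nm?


omega = 4465 * 2*pi/60 = 467.5737 rad/s
tau = P / omega = 149 / 467.5737
= 0.3187 Nm


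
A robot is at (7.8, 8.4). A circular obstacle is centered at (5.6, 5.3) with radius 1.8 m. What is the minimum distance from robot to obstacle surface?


center_dist = sqrt((7.8-5.6)^2 + (8.4-5.3)^2)
= sqrt(4.84 + 9.61)
= 3.8013
min_dist = center_dist - radius = 3.8013 - 1.8 = 2.0013 m


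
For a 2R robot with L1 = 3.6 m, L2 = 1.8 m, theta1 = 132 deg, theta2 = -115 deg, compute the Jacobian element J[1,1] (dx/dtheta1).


J[1,1] = -L1*sin(t1) - L2*sin(t1+t2)
= -3.6*sin(132) - 1.8*sin(17)
= -3.2016


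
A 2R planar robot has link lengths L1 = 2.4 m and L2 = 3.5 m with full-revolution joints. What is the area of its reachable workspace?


r_max = L1 + L2 = 5.9 m
r_min = |L1 - L2| = 1.1 m
Area = pi*(r_max^2 - r_min^2)
= pi*(34.81 - 1.21)
= pi * 33.6
= 105.5575 m^2


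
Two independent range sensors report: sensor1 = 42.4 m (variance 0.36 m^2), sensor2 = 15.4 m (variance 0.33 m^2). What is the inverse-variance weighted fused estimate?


w1 = (1/var1) / (1/var1 + 1/var2)
   = 2.7778 / (2.7778 + 3.0303) = 0.4783
w2 = 1 - w1 = 0.5217
fused = w1*s1 + w2*s2 = 20.2783 + 8.0348
= 28.313 m


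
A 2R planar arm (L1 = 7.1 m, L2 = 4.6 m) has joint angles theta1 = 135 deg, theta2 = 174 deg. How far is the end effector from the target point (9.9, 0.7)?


End effector via forward kinematics:
x = L1*cos(t1) + L2*cos(t1+t2) = -2.1256
y = L1*sin(t1) + L2*sin(t1+t2) = 1.4456
Distance to target:
d = sqrt((9.9 - -2.1256)^2 + (0.7 - 1.4456)^2)
= sqrt(144.6147 + 0.5559)
= 12.0487 m


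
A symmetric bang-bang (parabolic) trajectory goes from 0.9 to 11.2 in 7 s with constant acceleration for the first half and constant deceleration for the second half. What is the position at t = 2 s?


Symmetric rest-to-rest: each phase covers (pf-p0)/2 in time T/2. 0.5*a*(T/2)^2 = (pf-p0)/2 => a = 4*(pf-p0)/T^2
a = 4*(11.2-0.9)/7^2 = 0.8408
t = 2 is in the acceleration phase (t <= T/2).
p = p0 + 0.5*a*t^2 = 0.9 + 0.5*0.8408*2^2
= 2.5816


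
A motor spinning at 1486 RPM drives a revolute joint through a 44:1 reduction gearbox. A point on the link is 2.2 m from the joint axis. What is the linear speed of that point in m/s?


omega_motor = 1486 * 2*pi/60 = 155.6136 rad/s
omega_joint = omega_motor / 44 = 3.5367 rad/s
v = omega_joint * r = 3.5367 * 2.2
= 7.7807 m/s


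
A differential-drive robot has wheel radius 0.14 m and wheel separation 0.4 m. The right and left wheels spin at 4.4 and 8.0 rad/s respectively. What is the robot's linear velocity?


vR = r*wR = 0.14*4.4 = 0.616 m/s
vL = r*wL = 0.14*8.0 = 1.12 m/s
v = (vR+vL)/2 = 0.868 m/s
omega = (vR-vL)/L = -1.26 rad/s
linear velocity = 0.868 m/s


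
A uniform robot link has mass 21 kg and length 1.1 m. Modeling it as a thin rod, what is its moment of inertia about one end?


I = (1/3) * m * L^2
= (1/3) * 21 * 1.1^2
= 0.333333 * 21 * 1.21
= 8.47 kg*m^2


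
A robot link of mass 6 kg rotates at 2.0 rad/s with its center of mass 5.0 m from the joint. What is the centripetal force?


F = m * omega^2 * r
= 6 * 2.0^2 * 5.0
= 6 * 4.0 * 5.0
= 120.0 N


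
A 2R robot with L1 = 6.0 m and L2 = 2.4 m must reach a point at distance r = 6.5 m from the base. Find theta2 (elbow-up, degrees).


cos(theta2) = (r^2 - L1^2 - L2^2) / (2*L1*L2)
cos(theta2) = (42.25 - 36.0 - 5.76) / 28.8
cos(theta2) = 0.017014
theta2 = 89.0251 degrees


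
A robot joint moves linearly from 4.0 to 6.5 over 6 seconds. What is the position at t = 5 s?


s = t/T = 5/6 = 0.8333
p(t) = p0 + (pf-p0)*s
= 4.0 + (6.5 - 4.0) * 0.8333
= 6.0833


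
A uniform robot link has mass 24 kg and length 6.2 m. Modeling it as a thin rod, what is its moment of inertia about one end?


I = (1/3) * m * L^2
= (1/3) * 24 * 6.2^2
= 0.333333 * 24 * 38.44
= 307.52 kg*m^2


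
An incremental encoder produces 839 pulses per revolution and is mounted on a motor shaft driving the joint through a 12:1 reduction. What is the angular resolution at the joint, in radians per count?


counts per rev = 839
effective counts at joint = 839 * 12 = 10068
resolution = 2*pi / 10068
= 6.2407e-04 rad/count


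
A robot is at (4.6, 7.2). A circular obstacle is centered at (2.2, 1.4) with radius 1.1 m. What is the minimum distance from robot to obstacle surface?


center_dist = sqrt((4.6-2.2)^2 + (7.2-1.4)^2)
= sqrt(5.76 + 33.64)
= 6.2769
min_dist = center_dist - radius = 6.2769 - 1.1 = 5.1769 m


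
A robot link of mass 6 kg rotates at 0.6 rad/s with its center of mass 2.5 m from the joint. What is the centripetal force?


F = m * omega^2 * r
= 6 * 0.6^2 * 2.5
= 6 * 0.36 * 2.5
= 5.4 N


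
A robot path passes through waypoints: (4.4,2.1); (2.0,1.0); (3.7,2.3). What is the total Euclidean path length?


Segment lengths:
  seg1 = sqrt((-2.4)^2 + (-1.1)^2) = 2.6401
  seg2 = sqrt((1.7)^2 + (1.3)^2) = 2.1401
Total = 4.7802


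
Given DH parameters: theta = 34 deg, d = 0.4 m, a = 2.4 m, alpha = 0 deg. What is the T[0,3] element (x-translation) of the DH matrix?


T[0,3] = a * cos(theta)
= 2.4 * cos(34 deg)
= 2.4 * 0.829
= 1.9897


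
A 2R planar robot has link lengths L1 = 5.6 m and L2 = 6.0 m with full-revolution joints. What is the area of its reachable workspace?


r_max = L1 + L2 = 11.6 m
r_min = |L1 - L2| = 0.4 m
Area = pi*(r_max^2 - r_min^2)
= pi*(134.56 - 0.16)
= pi * 134.4
= 422.2301 m^2


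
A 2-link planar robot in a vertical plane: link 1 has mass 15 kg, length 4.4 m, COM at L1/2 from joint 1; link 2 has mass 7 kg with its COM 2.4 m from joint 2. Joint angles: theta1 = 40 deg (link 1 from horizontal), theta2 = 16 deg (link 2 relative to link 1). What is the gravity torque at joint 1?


Horizontal distance from joint 1 to link-1 COM:
  x_c1 = (L1/2)*cos(t1) = 2.2 * 0.766 = 1.6853 m
Horizontal distance from joint 1 to link-2 COM:
  x_c2 = L1*cos(t1) + Lc2*cos(t1+t2)
       = 4.4*0.766 + 2.4*0.5592 = 4.7127 m
tau1 = m1*g*x_c1 + m2*g*x_c2
     = 15*9.81*1.6853 + 7*9.81*4.7127
     = 247.9916 + 323.6183
     = 571.6098 Nm


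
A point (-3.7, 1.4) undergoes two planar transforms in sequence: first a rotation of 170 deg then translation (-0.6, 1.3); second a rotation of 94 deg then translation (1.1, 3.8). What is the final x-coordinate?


After transform 1:
x1 = cos(170)*-3.7 - sin(170)*1.4 + -0.6 = 2.8007
y1 = sin(170)*-3.7 + cos(170)*1.4 + 1.3 = -0.7212
After transform 2:
x2 = cos(94)*2.8007 - sin(94)*-0.7212 + 1.1
= 1.6241


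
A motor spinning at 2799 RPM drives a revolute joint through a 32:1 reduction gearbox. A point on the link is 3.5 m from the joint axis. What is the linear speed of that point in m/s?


omega_motor = 2799 * 2*pi/60 = 293.1106 rad/s
omega_joint = omega_motor / 32 = 9.1597 rad/s
v = omega_joint * r = 9.1597 * 3.5
= 32.059 m/s


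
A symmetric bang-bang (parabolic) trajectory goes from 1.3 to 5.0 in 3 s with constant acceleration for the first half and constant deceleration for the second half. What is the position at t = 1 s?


Symmetric rest-to-rest: each phase covers (pf-p0)/2 in time T/2. 0.5*a*(T/2)^2 = (pf-p0)/2 => a = 4*(pf-p0)/T^2
a = 4*(5.0-1.3)/3^2 = 1.6444
t = 1 is in the acceleration phase (t <= T/2).
p = p0 + 0.5*a*t^2 = 1.3 + 0.5*1.6444*1^2
= 2.1222


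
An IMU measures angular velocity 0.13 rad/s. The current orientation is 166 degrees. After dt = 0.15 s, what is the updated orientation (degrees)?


delta_theta = w * dt = 0.13 * 0.15 = 0.0195 rad
= 1.1173 deg
theta_new = 166 + 1.1173 = 167.1173 deg


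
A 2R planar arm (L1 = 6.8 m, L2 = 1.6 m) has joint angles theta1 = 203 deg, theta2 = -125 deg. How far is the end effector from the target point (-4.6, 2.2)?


End effector via forward kinematics:
x = L1*cos(t1) + L2*cos(t1+t2) = -5.9268
y = L1*sin(t1) + L2*sin(t1+t2) = -1.0919
Distance to target:
d = sqrt((-4.6 - -5.9268)^2 + (2.2 - -1.0919)^2)
= sqrt(1.7603 + 10.8368)
= 3.5492 m


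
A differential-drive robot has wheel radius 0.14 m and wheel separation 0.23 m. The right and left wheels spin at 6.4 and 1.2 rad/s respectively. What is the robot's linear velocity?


vR = r*wR = 0.14*6.4 = 0.896 m/s
vL = r*wL = 0.14*1.2 = 0.168 m/s
v = (vR+vL)/2 = 0.532 m/s
omega = (vR-vL)/L = 3.1652 rad/s
linear velocity = 0.532 m/s


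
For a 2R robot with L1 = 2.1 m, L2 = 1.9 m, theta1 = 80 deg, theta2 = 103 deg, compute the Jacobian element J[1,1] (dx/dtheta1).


J[1,1] = -L1*sin(t1) - L2*sin(t1+t2)
= -2.1*sin(80) - 1.9*sin(183)
= -1.9687


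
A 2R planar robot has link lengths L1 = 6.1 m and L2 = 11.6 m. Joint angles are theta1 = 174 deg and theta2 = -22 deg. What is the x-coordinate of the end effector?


Convert angles to radians: theta1 = 3.0369, theta2 = -0.384
x = L1*cos(theta1) + L2*cos(theta1+theta2)
x = -6.0666 + -10.2422
x = -16.3088


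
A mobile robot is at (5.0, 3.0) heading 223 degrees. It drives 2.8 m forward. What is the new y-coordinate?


y_new = y0 + d*sin(theta)
= 3.0 + 2.8*sin(223)
= 3.0 + -1.9096
= 1.0904


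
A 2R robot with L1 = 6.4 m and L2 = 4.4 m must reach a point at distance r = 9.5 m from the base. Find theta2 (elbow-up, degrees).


cos(theta2) = (r^2 - L1^2 - L2^2) / (2*L1*L2)
cos(theta2) = (90.25 - 40.96 - 19.36) / 56.32
cos(theta2) = 0.531428
theta2 = 57.898 degrees


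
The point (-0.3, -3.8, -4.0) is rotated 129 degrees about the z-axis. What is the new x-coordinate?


Rotation about z-axis: x' = x*cos(theta) - y*sin(theta)
= -0.3 * -0.6293 - -3.8 * 0.7771
= 3.142


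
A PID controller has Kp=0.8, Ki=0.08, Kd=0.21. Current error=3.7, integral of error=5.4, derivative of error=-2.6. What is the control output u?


u = Kp*e + Ki*int(e) + Kd*de/dt
= 0.8*3.7 + 0.08*5.4 + 0.21*(-2.6)
= 2.96 + 0.432 + -0.546
= 2.846


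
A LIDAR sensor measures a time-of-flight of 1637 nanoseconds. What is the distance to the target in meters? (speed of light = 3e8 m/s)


tof = 1637 ns = 1.637e-06 s
dist = c * tof / 2
= 3e8 * 1.637e-06 / 2
= 245.55 m


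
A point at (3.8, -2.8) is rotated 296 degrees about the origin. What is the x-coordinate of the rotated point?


x' = x*cos(theta) - y*sin(theta)
cos(296 deg) = 0.4384, sin(296 deg) = -0.8988
x' = 3.8 * 0.4384 - -2.8 * -0.8988
= 1.6658 - 2.5166
= -0.8508


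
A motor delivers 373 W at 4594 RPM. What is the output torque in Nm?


omega = 4594 * 2*pi/60 = 481.0826 rad/s
tau = P / omega = 373 / 481.0826
= 0.7753 Nm


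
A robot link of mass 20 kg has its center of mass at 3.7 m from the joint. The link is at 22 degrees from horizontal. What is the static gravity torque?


tau = m*g*L*cos(angle)
= 20 * 9.81 * 3.7 * cos(22 deg)
= 20 * 9.81 * 3.7 * 0.9272
= 673.0798 Nm


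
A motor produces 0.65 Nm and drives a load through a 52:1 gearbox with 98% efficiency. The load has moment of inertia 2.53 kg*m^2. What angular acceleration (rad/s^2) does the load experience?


tau_out = tau_motor * N * eta
= 0.65 * 52 * 0.98 = 33.124 Nm
alpha = tau_out / I = 33.124 / 2.53
= 13.0925 rad/s^2


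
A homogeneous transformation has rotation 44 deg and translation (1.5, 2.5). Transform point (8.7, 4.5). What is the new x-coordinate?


x' = cos(theta)*px - sin(theta)*py + tx
= 0.7193*8.7 - 0.6947*4.5 + 1.5
= 4.6323


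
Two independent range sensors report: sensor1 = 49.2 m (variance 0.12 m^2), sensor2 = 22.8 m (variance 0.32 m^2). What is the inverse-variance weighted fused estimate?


w1 = (1/var1) / (1/var1 + 1/var2)
   = 8.3333 / (8.3333 + 3.125) = 0.7273
w2 = 1 - w1 = 0.2727
fused = w1*s1 + w2*s2 = 35.7818 + 6.2182
= 42.0 m


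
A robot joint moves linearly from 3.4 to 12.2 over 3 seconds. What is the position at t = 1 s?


s = t/T = 1/3 = 0.3333
p(t) = p0 + (pf-p0)*s
= 3.4 + (12.2 - 3.4) * 0.3333
= 6.3333


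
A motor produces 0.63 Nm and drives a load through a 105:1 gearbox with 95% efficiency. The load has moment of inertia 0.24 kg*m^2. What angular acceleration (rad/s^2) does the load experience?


tau_out = tau_motor * N * eta
= 0.63 * 105 * 0.95 = 62.8425 Nm
alpha = tau_out / I = 62.8425 / 0.24
= 261.8438 rad/s^2


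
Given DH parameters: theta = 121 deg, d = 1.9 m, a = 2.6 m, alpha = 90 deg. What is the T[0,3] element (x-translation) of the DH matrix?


T[0,3] = a * cos(theta)
= 2.6 * cos(121 deg)
= 2.6 * -0.515
= -1.3391


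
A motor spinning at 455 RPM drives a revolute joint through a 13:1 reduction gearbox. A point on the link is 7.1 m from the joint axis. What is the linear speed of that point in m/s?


omega_motor = 455 * 2*pi/60 = 47.6475 rad/s
omega_joint = omega_motor / 13 = 3.6652 rad/s
v = omega_joint * r = 3.6652 * 7.1
= 26.0229 m/s


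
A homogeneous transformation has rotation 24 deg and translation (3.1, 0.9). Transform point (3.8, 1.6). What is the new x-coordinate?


x' = cos(theta)*px - sin(theta)*py + tx
= 0.9135*3.8 - 0.4067*1.6 + 3.1
= 5.9207


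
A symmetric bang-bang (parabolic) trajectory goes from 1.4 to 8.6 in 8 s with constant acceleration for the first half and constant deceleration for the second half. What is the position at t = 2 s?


Symmetric rest-to-rest: each phase covers (pf-p0)/2 in time T/2. 0.5*a*(T/2)^2 = (pf-p0)/2 => a = 4*(pf-p0)/T^2
a = 4*(8.6-1.4)/8^2 = 0.45
t = 2 is in the acceleration phase (t <= T/2).
p = p0 + 0.5*a*t^2 = 1.4 + 0.5*0.45*2^2
= 2.3


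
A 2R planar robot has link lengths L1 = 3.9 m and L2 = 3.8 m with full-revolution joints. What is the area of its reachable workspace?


r_max = L1 + L2 = 7.7 m
r_min = |L1 - L2| = 0.1 m
Area = pi*(r_max^2 - r_min^2)
= pi*(59.29 - 0.01)
= pi * 59.28
= 186.2336 m^2


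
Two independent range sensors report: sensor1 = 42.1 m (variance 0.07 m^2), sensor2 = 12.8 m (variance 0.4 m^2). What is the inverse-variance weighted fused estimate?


w1 = (1/var1) / (1/var1 + 1/var2)
   = 14.2857 / (14.2857 + 2.5) = 0.8511
w2 = 1 - w1 = 0.1489
fused = w1*s1 + w2*s2 = 35.8298 + 1.9064
= 37.7362 m


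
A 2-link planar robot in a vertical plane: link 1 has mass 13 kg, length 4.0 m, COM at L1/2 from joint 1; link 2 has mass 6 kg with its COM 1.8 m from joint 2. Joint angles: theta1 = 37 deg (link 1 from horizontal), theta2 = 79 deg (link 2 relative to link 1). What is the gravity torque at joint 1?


Horizontal distance from joint 1 to link-1 COM:
  x_c1 = (L1/2)*cos(t1) = 2.0 * 0.7986 = 1.5973 m
Horizontal distance from joint 1 to link-2 COM:
  x_c2 = L1*cos(t1) + Lc2*cos(t1+t2)
       = 4.0*0.7986 + 1.8*-0.4384 = 2.4055 m
tau1 = m1*g*x_c1 + m2*g*x_c2
     = 13*9.81*1.5973 + 6*9.81*2.4055
     = 203.7 + 141.5862
     = 345.2862 Nm


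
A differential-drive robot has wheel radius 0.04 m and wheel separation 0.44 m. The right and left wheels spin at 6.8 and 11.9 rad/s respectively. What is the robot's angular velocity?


vR = r*wR = 0.04*6.8 = 0.272 m/s
vL = r*wL = 0.04*11.9 = 0.476 m/s
v = (vR+vL)/2 = 0.374 m/s
omega = (vR-vL)/L = -0.4636 rad/s
angular velocity = -0.4636 rad/s


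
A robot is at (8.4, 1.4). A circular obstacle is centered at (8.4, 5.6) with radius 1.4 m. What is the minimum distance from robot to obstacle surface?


center_dist = sqrt((8.4-8.4)^2 + (1.4-5.6)^2)
= sqrt(0.0 + 17.64)
= 4.2
min_dist = center_dist - radius = 4.2 - 1.4 = 2.8 m


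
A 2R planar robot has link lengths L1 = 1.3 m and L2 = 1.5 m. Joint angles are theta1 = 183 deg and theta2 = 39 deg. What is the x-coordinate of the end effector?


Convert angles to radians: theta1 = 3.194, theta2 = 0.6807
x = L1*cos(theta1) + L2*cos(theta1+theta2)
x = -1.2982 + -1.1147
x = -2.4129


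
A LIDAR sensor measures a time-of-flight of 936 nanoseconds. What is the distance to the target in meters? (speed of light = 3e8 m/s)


tof = 936 ns = 9.36e-07 s
dist = c * tof / 2
= 3e8 * 9.36e-07 / 2
= 140.4 m


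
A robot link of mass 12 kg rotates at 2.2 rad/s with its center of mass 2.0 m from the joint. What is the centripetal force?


F = m * omega^2 * r
= 12 * 2.2^2 * 2.0
= 12 * 4.84 * 2.0
= 116.16 N


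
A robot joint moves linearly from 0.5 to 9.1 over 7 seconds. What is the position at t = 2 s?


s = t/T = 2/7 = 0.2857
p(t) = p0 + (pf-p0)*s
= 0.5 + (9.1 - 0.5) * 0.2857
= 2.9571


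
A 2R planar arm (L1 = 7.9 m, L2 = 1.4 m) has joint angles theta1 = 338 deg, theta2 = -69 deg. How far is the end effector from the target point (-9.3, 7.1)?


End effector via forward kinematics:
x = L1*cos(t1) + L2*cos(t1+t2) = 7.3003
y = L1*sin(t1) + L2*sin(t1+t2) = -4.3592
Distance to target:
d = sqrt((-9.3 - 7.3003)^2 + (7.1 - -4.3592)^2)
= sqrt(275.5706 + 131.3128)
= 20.1714 m


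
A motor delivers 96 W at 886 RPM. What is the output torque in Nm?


omega = 886 * 2*pi/60 = 92.7817 rad/s
tau = P / omega = 96 / 92.7817
= 1.0347 Nm


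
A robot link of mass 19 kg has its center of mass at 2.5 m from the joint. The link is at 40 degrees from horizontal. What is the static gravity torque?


tau = m*g*L*cos(angle)
= 19 * 9.81 * 2.5 * cos(40 deg)
= 19 * 9.81 * 2.5 * 0.766
= 356.9576 Nm


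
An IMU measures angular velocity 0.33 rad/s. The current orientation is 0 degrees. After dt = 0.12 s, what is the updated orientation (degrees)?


delta_theta = w * dt = 0.33 * 0.12 = 0.0396 rad
= 2.2689 deg
theta_new = 0 + 2.2689 = 2.2689 deg


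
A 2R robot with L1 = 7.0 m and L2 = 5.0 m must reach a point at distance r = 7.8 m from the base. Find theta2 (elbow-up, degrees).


cos(theta2) = (r^2 - L1^2 - L2^2) / (2*L1*L2)
cos(theta2) = (60.84 - 49.0 - 25.0) / 70.0
cos(theta2) = -0.188
theta2 = 100.8361 degrees


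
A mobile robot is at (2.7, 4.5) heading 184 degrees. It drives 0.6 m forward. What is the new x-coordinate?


x_new = x0 + d*cos(theta)
= 2.7 + 0.6*cos(184)
= 2.7 + -0.5985
= 2.1015


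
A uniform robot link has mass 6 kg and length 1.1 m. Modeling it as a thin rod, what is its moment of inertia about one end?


I = (1/3) * m * L^2
= (1/3) * 6 * 1.1^2
= 0.333333 * 6 * 1.21
= 2.42 kg*m^2


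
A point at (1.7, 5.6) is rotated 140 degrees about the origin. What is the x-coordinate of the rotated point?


x' = x*cos(theta) - y*sin(theta)
cos(140 deg) = -0.766, sin(140 deg) = 0.6428
x' = 1.7 * -0.766 - 5.6 * 0.6428
= -1.3023 - 3.5996
= -4.9019


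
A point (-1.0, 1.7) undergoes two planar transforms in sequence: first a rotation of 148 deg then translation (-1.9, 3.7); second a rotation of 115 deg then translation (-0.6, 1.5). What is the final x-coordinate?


After transform 1:
x1 = cos(148)*-1.0 - sin(148)*1.7 + -1.9 = -1.9528
y1 = sin(148)*-1.0 + cos(148)*1.7 + 3.7 = 1.7284
After transform 2:
x2 = cos(115)*-1.9528 - sin(115)*1.7284 + -0.6
= -1.3412


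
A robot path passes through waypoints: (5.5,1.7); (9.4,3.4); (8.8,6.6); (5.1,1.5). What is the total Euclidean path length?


Segment lengths:
  seg1 = sqrt((3.9)^2 + (1.7)^2) = 4.2544
  seg2 = sqrt((-0.6)^2 + (3.2)^2) = 3.2558
  seg3 = sqrt((-3.7)^2 + (-5.1)^2) = 6.3008
Total = 13.811


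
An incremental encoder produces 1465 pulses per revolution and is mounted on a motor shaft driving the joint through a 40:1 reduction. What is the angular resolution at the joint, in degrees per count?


counts per rev = 1465
effective counts at joint = 1465 * 40 = 58600
resolution = 360 / 58600
= 0.0061 deg/count


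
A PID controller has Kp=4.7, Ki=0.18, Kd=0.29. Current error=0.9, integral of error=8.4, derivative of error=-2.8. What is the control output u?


u = Kp*e + Ki*int(e) + Kd*de/dt
= 4.7*0.9 + 0.18*8.4 + 0.29*(-2.8)
= 4.23 + 1.512 + -0.812
= 4.93


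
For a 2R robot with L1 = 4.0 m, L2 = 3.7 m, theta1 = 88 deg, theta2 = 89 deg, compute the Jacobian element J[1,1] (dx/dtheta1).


J[1,1] = -L1*sin(t1) - L2*sin(t1+t2)
= -4.0*sin(88) - 3.7*sin(177)
= -4.1912


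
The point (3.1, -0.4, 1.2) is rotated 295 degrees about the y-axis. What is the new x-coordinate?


Rotation about y-axis: x' = x*cos(theta) + z*sin(theta)
= 3.1 * 0.4226 + 1.2 * -0.9063
= 0.2225


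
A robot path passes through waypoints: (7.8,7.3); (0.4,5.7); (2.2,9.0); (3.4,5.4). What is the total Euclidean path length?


Segment lengths:
  seg1 = sqrt((-7.4)^2 + (-1.6)^2) = 7.571
  seg2 = sqrt((1.8)^2 + (3.3)^2) = 3.759
  seg3 = sqrt((1.2)^2 + (-3.6)^2) = 3.7947
Total = 15.1247


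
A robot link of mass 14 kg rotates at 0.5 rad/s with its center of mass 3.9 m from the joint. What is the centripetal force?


F = m * omega^2 * r
= 14 * 0.5^2 * 3.9
= 14 * 0.25 * 3.9
= 13.65 N


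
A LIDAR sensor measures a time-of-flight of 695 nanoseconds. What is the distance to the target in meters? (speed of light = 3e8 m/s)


tof = 695 ns = 6.95e-07 s
dist = c * tof / 2
= 3e8 * 6.95e-07 / 2
= 104.25 m


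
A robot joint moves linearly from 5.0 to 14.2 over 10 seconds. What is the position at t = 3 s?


s = t/T = 3/10 = 0.3
p(t) = p0 + (pf-p0)*s
= 5.0 + (14.2 - 5.0) * 0.3
= 7.76


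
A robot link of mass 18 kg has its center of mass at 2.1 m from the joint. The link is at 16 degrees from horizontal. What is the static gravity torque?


tau = m*g*L*cos(angle)
= 18 * 9.81 * 2.1 * cos(16 deg)
= 18 * 9.81 * 2.1 * 0.9613
= 356.4531 Nm


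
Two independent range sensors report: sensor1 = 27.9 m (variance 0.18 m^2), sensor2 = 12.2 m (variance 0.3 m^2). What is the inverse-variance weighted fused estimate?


w1 = (1/var1) / (1/var1 + 1/var2)
   = 5.5556 / (5.5556 + 3.3333) = 0.625
w2 = 1 - w1 = 0.375
fused = w1*s1 + w2*s2 = 17.4375 + 4.575
= 22.0125 m


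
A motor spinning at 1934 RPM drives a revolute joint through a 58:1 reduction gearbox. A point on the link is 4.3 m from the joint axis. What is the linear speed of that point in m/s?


omega_motor = 1934 * 2*pi/60 = 202.528 rad/s
omega_joint = omega_motor / 58 = 3.4919 rad/s
v = omega_joint * r = 3.4919 * 4.3
= 15.015 m/s


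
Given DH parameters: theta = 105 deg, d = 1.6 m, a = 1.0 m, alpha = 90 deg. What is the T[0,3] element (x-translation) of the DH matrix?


T[0,3] = a * cos(theta)
= 1.0 * cos(105 deg)
= 1.0 * -0.2588
= -0.2588


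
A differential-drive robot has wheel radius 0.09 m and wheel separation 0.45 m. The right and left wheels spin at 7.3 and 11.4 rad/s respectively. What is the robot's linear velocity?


vR = r*wR = 0.09*7.3 = 0.657 m/s
vL = r*wL = 0.09*11.4 = 1.026 m/s
v = (vR+vL)/2 = 0.8415 m/s
omega = (vR-vL)/L = -0.82 rad/s
linear velocity = 0.8415 m/s


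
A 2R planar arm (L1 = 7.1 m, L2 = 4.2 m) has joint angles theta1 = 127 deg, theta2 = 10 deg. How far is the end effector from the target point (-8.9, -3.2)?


End effector via forward kinematics:
x = L1*cos(t1) + L2*cos(t1+t2) = -7.3446
y = L1*sin(t1) + L2*sin(t1+t2) = 8.5347
Distance to target:
d = sqrt((-8.9 - -7.3446)^2 + (-3.2 - 8.5347)^2)
= sqrt(2.4194 + 137.7033)
= 11.8373 m


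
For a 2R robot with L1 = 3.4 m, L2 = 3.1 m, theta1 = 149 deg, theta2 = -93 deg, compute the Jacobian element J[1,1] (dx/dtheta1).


J[1,1] = -L1*sin(t1) - L2*sin(t1+t2)
= -3.4*sin(149) - 3.1*sin(56)
= -4.3211


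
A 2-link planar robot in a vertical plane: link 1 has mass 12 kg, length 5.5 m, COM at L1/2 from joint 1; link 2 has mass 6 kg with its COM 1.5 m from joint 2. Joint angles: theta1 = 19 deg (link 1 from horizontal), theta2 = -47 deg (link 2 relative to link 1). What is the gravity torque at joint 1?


Horizontal distance from joint 1 to link-1 COM:
  x_c1 = (L1/2)*cos(t1) = 2.75 * 0.9455 = 2.6002 m
Horizontal distance from joint 1 to link-2 COM:
  x_c2 = L1*cos(t1) + Lc2*cos(t1+t2)
       = 5.5*0.9455 + 1.5*0.8829 = 6.5248 m
tau1 = m1*g*x_c1 + m2*g*x_c2
     = 12*9.81*2.6002 + 6*9.81*6.5248
     = 306.0927 + 384.0482
     = 690.1409 Nm


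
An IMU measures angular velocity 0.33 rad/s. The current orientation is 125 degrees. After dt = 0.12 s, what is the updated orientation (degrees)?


delta_theta = w * dt = 0.33 * 0.12 = 0.0396 rad
= 2.2689 deg
theta_new = 125 + 2.2689 = 127.2689 deg


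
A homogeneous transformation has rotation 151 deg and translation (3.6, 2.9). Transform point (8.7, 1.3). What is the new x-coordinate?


x' = cos(theta)*px - sin(theta)*py + tx
= -0.8746*8.7 - 0.4848*1.3 + 3.6
= -4.6394


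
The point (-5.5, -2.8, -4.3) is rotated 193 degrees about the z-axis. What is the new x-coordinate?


Rotation about z-axis: x' = x*cos(theta) - y*sin(theta)
= -5.5 * -0.9744 - -2.8 * -0.225
= 4.7292


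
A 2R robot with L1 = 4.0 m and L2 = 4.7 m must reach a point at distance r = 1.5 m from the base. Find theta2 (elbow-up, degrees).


cos(theta2) = (r^2 - L1^2 - L2^2) / (2*L1*L2)
cos(theta2) = (2.25 - 16.0 - 22.09) / 37.6
cos(theta2) = -0.953191
theta2 = 162.4002 degrees


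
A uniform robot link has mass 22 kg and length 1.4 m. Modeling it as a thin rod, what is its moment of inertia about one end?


I = (1/3) * m * L^2
= (1/3) * 22 * 1.4^2
= 0.333333 * 22 * 1.96
= 14.3733 kg*m^2


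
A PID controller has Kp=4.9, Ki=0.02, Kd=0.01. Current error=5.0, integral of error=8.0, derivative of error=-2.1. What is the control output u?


u = Kp*e + Ki*int(e) + Kd*de/dt
= 4.9*5.0 + 0.02*8.0 + 0.01*(-2.1)
= 24.5 + 0.16 + -0.021
= 24.639


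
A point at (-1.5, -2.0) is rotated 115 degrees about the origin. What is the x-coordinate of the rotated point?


x' = x*cos(theta) - y*sin(theta)
cos(115 deg) = -0.4226, sin(115 deg) = 0.9063
x' = -1.5 * -0.4226 - -2.0 * 0.9063
= 0.6339 - -1.8126
= 2.4465


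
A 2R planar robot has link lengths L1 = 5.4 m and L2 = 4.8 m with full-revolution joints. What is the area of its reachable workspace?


r_max = L1 + L2 = 10.2 m
r_min = |L1 - L2| = 0.6 m
Area = pi*(r_max^2 - r_min^2)
= pi*(104.04 - 0.36)
= pi * 103.68
= 325.7203 m^2


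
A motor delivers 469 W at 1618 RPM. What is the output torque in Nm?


omega = 1618 * 2*pi/60 = 169.4366 rad/s
tau = P / omega = 469 / 169.4366
= 2.768 Nm


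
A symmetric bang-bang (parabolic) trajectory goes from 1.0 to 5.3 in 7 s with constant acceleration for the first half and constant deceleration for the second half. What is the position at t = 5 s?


Symmetric rest-to-rest: each phase covers (pf-p0)/2 in time T/2. 0.5*a*(T/2)^2 = (pf-p0)/2 => a = 4*(pf-p0)/T^2
a = 4*(5.3-1.0)/7^2 = 0.351
t = 5 is in the deceleration phase (t > T/2).
p = pf - 0.5*a*(T-t)^2 = 5.3 - 0.5*0.351*2^2
= 4.598


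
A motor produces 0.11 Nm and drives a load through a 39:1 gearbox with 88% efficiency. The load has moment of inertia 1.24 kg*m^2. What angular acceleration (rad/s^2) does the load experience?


tau_out = tau_motor * N * eta
= 0.11 * 39 * 0.88 = 3.7752 Nm
alpha = tau_out / I = 3.7752 / 1.24
= 3.0445 rad/s^2


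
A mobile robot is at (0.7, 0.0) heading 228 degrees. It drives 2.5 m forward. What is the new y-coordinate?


y_new = y0 + d*sin(theta)
= 0.0 + 2.5*sin(228)
= 0.0 + -1.8579
= -1.8579


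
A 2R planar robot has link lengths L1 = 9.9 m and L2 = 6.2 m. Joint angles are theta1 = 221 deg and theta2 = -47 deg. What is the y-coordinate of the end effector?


Convert angles to radians: theta1 = 3.8572, theta2 = -0.8203
y = L1*sin(theta1) + L2*sin(theta1+theta2)
y = -6.495 + 0.6481
y = -5.8469


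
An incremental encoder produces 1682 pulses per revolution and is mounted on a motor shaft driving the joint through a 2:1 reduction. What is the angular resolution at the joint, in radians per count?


counts per rev = 1682
effective counts at joint = 1682 * 2 = 3364
resolution = 2*pi / 3364
= 0.0019 rad/count


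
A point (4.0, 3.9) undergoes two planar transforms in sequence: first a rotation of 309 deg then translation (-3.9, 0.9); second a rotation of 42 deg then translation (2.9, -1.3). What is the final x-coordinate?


After transform 1:
x1 = cos(309)*4.0 - sin(309)*3.9 + -3.9 = 1.6482
y1 = sin(309)*4.0 + cos(309)*3.9 + 0.9 = 0.2458
After transform 2:
x2 = cos(42)*1.6482 - sin(42)*0.2458 + 2.9
= 3.9604


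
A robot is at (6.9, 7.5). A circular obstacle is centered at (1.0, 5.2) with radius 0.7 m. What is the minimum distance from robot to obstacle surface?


center_dist = sqrt((6.9-1.0)^2 + (7.5-5.2)^2)
= sqrt(34.81 + 5.29)
= 6.3325
min_dist = center_dist - radius = 6.3325 - 0.7 = 5.6325 m


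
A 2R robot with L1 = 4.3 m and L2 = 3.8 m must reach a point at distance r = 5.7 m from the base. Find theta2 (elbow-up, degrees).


cos(theta2) = (r^2 - L1^2 - L2^2) / (2*L1*L2)
cos(theta2) = (32.49 - 18.49 - 14.44) / 32.68
cos(theta2) = -0.013464
theta2 = 90.7714 degrees


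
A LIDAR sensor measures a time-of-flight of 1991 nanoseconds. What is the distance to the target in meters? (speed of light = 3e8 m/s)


tof = 1991 ns = 1.991e-06 s
dist = c * tof / 2
= 3e8 * 1.991e-06 / 2
= 298.65 m


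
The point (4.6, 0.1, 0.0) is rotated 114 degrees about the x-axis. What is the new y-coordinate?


Rotation about x-axis: y' = y*cos(theta) - z*sin(theta)
= 0.1 * -0.4067 - 0.0 * 0.9135
= -0.0407


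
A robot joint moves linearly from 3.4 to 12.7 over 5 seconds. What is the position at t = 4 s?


s = t/T = 4/5 = 0.8
p(t) = p0 + (pf-p0)*s
= 3.4 + (12.7 - 3.4) * 0.8
= 10.84


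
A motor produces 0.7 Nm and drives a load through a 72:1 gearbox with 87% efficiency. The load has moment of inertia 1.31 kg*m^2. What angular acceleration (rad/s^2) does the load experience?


tau_out = tau_motor * N * eta
= 0.7 * 72 * 0.87 = 43.848 Nm
alpha = tau_out / I = 43.848 / 1.31
= 33.4718 rad/s^2


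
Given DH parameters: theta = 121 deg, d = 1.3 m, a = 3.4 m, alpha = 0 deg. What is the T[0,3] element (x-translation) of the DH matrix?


T[0,3] = a * cos(theta)
= 3.4 * cos(121 deg)
= 3.4 * -0.515
= -1.7511


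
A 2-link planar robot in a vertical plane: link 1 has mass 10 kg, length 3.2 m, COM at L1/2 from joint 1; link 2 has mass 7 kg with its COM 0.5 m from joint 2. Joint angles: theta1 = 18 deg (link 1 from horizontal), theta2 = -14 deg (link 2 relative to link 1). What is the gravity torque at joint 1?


Horizontal distance from joint 1 to link-1 COM:
  x_c1 = (L1/2)*cos(t1) = 1.6 * 0.9511 = 1.5217 m
Horizontal distance from joint 1 to link-2 COM:
  x_c2 = L1*cos(t1) + Lc2*cos(t1+t2)
       = 3.2*0.9511 + 0.5*0.9976 = 3.5422 m
tau1 = m1*g*x_c1 + m2*g*x_c2
     = 10*9.81*1.5217 + 7*9.81*3.5422
     = 149.2778 + 243.2403
     = 392.5182 Nm


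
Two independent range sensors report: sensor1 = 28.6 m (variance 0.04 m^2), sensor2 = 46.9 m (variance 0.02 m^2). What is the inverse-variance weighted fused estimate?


w1 = (1/var1) / (1/var1 + 1/var2)
   = 25.0 / (25.0 + 50.0) = 0.3333
w2 = 1 - w1 = 0.6667
fused = w1*s1 + w2*s2 = 9.5333 + 31.2667
= 40.8 m


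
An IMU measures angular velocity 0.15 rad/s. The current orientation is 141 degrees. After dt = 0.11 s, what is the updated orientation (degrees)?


delta_theta = w * dt = 0.15 * 0.11 = 0.0165 rad
= 0.9454 deg
theta_new = 141 + 0.9454 = 141.9454 deg


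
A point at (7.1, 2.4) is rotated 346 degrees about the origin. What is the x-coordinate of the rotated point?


x' = x*cos(theta) - y*sin(theta)
cos(346 deg) = 0.9703, sin(346 deg) = -0.2419
x' = 7.1 * 0.9703 - 2.4 * -0.2419
= 6.8891 - -0.5806
= 7.4697


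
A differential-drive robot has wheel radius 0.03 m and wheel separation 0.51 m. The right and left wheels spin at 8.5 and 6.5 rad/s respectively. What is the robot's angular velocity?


vR = r*wR = 0.03*8.5 = 0.255 m/s
vL = r*wL = 0.03*6.5 = 0.195 m/s
v = (vR+vL)/2 = 0.225 m/s
omega = (vR-vL)/L = 0.1176 rad/s
angular velocity = 0.1176 rad/s


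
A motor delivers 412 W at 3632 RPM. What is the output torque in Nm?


omega = 3632 * 2*pi/60 = 380.3422 rad/s
tau = P / omega = 412 / 380.3422
= 1.0832 Nm


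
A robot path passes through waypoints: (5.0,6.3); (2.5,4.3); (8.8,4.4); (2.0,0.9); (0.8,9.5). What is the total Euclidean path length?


Segment lengths:
  seg1 = sqrt((-2.5)^2 + (-2.0)^2) = 3.2016
  seg2 = sqrt((6.3)^2 + (0.1)^2) = 6.3008
  seg3 = sqrt((-6.8)^2 + (-3.5)^2) = 7.6479
  seg4 = sqrt((-1.2)^2 + (8.6)^2) = 8.6833
Total = 25.8335


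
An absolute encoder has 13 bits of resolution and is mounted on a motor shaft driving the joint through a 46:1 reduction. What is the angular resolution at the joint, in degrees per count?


counts = 2^13 = 8192
effective counts at joint = 8192 * 46 = 376832
resolution = 360 / 376832
= 9.5533e-04 deg/count


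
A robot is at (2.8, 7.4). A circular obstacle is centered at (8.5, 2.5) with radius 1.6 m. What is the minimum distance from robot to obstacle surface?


center_dist = sqrt((2.8-8.5)^2 + (7.4-2.5)^2)
= sqrt(32.49 + 24.01)
= 7.5166
min_dist = center_dist - radius = 7.5166 - 1.6 = 5.9166 m


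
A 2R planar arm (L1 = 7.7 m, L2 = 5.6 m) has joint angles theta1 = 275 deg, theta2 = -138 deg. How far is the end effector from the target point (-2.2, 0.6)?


End effector via forward kinematics:
x = L1*cos(t1) + L2*cos(t1+t2) = -3.4245
y = L1*sin(t1) + L2*sin(t1+t2) = -3.8515
Distance to target:
d = sqrt((-2.2 - -3.4245)^2 + (0.6 - -3.8515)^2)
= sqrt(1.4994 + 19.8159)
= 4.6168 m
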